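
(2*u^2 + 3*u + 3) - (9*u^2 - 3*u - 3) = -7*u^2 + 6*u + 6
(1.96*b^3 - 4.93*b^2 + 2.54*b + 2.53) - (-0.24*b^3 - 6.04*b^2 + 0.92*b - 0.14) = 2.2*b^3 + 1.11*b^2 + 1.62*b + 2.67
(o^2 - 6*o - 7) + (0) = o^2 - 6*o - 7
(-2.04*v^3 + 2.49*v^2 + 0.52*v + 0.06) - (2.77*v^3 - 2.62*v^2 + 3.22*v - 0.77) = -4.81*v^3 + 5.11*v^2 - 2.7*v + 0.83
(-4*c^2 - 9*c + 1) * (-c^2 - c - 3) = 4*c^4 + 13*c^3 + 20*c^2 + 26*c - 3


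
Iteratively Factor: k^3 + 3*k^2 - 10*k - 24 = (k - 3)*(k^2 + 6*k + 8) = (k - 3)*(k + 2)*(k + 4)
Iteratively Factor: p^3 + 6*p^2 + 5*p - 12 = (p - 1)*(p^2 + 7*p + 12) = (p - 1)*(p + 4)*(p + 3)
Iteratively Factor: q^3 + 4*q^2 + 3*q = (q + 1)*(q^2 + 3*q) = q*(q + 1)*(q + 3)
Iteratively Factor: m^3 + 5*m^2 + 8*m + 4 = (m + 1)*(m^2 + 4*m + 4) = (m + 1)*(m + 2)*(m + 2)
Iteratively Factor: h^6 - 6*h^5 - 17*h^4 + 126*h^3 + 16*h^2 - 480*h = (h + 2)*(h^5 - 8*h^4 - h^3 + 128*h^2 - 240*h) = (h - 5)*(h + 2)*(h^4 - 3*h^3 - 16*h^2 + 48*h) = h*(h - 5)*(h + 2)*(h^3 - 3*h^2 - 16*h + 48) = h*(h - 5)*(h - 3)*(h + 2)*(h^2 - 16) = h*(h - 5)*(h - 3)*(h + 2)*(h + 4)*(h - 4)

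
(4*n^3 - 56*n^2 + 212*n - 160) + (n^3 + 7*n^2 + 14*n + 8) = 5*n^3 - 49*n^2 + 226*n - 152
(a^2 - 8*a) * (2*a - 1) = 2*a^3 - 17*a^2 + 8*a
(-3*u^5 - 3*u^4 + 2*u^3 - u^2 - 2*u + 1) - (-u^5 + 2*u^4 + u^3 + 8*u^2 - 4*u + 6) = -2*u^5 - 5*u^4 + u^3 - 9*u^2 + 2*u - 5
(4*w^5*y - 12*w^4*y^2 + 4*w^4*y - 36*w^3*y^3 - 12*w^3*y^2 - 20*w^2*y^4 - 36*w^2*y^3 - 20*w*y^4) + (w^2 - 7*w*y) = 4*w^5*y - 12*w^4*y^2 + 4*w^4*y - 36*w^3*y^3 - 12*w^3*y^2 - 20*w^2*y^4 - 36*w^2*y^3 + w^2 - 20*w*y^4 - 7*w*y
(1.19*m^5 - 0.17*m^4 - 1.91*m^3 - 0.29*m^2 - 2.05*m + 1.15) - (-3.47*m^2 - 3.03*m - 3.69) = 1.19*m^5 - 0.17*m^4 - 1.91*m^3 + 3.18*m^2 + 0.98*m + 4.84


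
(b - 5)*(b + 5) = b^2 - 25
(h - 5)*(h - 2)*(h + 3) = h^3 - 4*h^2 - 11*h + 30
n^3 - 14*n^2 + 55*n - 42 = (n - 7)*(n - 6)*(n - 1)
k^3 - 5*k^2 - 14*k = k*(k - 7)*(k + 2)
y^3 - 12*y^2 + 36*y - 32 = (y - 8)*(y - 2)^2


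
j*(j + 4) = j^2 + 4*j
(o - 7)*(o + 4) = o^2 - 3*o - 28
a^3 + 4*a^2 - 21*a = a*(a - 3)*(a + 7)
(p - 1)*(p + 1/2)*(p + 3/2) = p^3 + p^2 - 5*p/4 - 3/4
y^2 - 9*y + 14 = (y - 7)*(y - 2)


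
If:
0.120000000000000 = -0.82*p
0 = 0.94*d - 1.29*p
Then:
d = -0.20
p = -0.15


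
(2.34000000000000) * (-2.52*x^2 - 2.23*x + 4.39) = -5.8968*x^2 - 5.2182*x + 10.2726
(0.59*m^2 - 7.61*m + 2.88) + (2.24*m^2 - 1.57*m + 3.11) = 2.83*m^2 - 9.18*m + 5.99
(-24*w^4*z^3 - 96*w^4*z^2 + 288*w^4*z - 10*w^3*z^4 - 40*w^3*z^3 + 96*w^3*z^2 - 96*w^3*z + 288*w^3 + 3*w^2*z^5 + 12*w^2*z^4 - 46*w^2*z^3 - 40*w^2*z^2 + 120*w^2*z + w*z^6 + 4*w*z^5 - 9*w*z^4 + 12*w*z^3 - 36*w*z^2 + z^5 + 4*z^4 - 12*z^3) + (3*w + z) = -24*w^4*z^3 - 96*w^4*z^2 + 288*w^4*z - 10*w^3*z^4 - 40*w^3*z^3 + 96*w^3*z^2 - 96*w^3*z + 288*w^3 + 3*w^2*z^5 + 12*w^2*z^4 - 46*w^2*z^3 - 40*w^2*z^2 + 120*w^2*z + w*z^6 + 4*w*z^5 - 9*w*z^4 + 12*w*z^3 - 36*w*z^2 + 3*w + z^5 + 4*z^4 - 12*z^3 + z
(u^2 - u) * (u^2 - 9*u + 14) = u^4 - 10*u^3 + 23*u^2 - 14*u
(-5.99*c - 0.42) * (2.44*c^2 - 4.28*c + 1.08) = -14.6156*c^3 + 24.6124*c^2 - 4.6716*c - 0.4536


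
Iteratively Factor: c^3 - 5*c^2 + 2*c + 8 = (c - 2)*(c^2 - 3*c - 4) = (c - 4)*(c - 2)*(c + 1)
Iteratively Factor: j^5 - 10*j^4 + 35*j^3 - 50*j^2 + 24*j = (j - 4)*(j^4 - 6*j^3 + 11*j^2 - 6*j) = j*(j - 4)*(j^3 - 6*j^2 + 11*j - 6) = j*(j - 4)*(j - 2)*(j^2 - 4*j + 3) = j*(j - 4)*(j - 3)*(j - 2)*(j - 1)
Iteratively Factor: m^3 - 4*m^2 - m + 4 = (m - 4)*(m^2 - 1) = (m - 4)*(m + 1)*(m - 1)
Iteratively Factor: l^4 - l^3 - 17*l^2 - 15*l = (l + 3)*(l^3 - 4*l^2 - 5*l) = (l + 1)*(l + 3)*(l^2 - 5*l) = l*(l + 1)*(l + 3)*(l - 5)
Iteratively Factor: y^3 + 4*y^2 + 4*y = (y + 2)*(y^2 + 2*y) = y*(y + 2)*(y + 2)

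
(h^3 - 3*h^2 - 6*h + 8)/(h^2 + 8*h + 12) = (h^2 - 5*h + 4)/(h + 6)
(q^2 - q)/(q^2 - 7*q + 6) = q/(q - 6)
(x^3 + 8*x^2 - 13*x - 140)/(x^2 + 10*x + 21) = (x^2 + x - 20)/(x + 3)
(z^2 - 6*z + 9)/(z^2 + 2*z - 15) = (z - 3)/(z + 5)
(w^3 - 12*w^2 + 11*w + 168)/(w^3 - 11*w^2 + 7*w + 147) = (w - 8)/(w - 7)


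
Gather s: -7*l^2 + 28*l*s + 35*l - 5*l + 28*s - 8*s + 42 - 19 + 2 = -7*l^2 + 30*l + s*(28*l + 20) + 25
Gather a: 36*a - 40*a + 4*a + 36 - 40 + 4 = 0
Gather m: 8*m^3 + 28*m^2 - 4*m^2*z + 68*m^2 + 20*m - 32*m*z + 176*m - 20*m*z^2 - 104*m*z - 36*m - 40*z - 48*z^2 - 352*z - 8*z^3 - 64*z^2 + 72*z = 8*m^3 + m^2*(96 - 4*z) + m*(-20*z^2 - 136*z + 160) - 8*z^3 - 112*z^2 - 320*z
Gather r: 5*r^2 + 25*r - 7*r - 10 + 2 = 5*r^2 + 18*r - 8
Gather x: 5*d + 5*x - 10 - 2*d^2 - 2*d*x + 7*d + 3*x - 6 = -2*d^2 + 12*d + x*(8 - 2*d) - 16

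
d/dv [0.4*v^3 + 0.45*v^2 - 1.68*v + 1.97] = 1.2*v^2 + 0.9*v - 1.68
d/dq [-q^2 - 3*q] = -2*q - 3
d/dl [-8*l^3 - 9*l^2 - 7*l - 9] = -24*l^2 - 18*l - 7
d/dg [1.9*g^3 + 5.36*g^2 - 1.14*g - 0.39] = 5.7*g^2 + 10.72*g - 1.14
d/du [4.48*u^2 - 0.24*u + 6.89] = 8.96*u - 0.24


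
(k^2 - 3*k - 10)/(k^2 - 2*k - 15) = (k + 2)/(k + 3)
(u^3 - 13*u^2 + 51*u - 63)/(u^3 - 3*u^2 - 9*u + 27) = (u - 7)/(u + 3)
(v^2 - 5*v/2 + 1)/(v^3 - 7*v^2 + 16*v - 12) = (v - 1/2)/(v^2 - 5*v + 6)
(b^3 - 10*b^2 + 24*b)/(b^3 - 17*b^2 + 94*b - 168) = b/(b - 7)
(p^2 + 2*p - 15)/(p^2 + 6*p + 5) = (p - 3)/(p + 1)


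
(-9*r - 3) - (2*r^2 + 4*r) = -2*r^2 - 13*r - 3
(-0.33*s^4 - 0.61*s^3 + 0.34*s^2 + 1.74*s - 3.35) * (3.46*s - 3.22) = -1.1418*s^5 - 1.048*s^4 + 3.1406*s^3 + 4.9256*s^2 - 17.1938*s + 10.787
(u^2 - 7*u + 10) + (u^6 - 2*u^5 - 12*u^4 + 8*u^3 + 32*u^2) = u^6 - 2*u^5 - 12*u^4 + 8*u^3 + 33*u^2 - 7*u + 10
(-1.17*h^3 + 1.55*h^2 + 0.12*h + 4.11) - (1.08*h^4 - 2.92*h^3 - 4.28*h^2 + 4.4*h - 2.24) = -1.08*h^4 + 1.75*h^3 + 5.83*h^2 - 4.28*h + 6.35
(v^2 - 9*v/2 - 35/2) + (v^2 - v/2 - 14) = 2*v^2 - 5*v - 63/2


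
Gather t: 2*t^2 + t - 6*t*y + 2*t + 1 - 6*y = 2*t^2 + t*(3 - 6*y) - 6*y + 1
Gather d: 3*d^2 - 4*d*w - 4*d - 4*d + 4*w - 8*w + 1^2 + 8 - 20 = 3*d^2 + d*(-4*w - 8) - 4*w - 11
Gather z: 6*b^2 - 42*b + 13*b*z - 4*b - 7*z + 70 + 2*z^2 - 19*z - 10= 6*b^2 - 46*b + 2*z^2 + z*(13*b - 26) + 60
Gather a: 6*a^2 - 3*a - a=6*a^2 - 4*a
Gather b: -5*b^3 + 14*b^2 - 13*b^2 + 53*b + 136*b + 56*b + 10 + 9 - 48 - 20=-5*b^3 + b^2 + 245*b - 49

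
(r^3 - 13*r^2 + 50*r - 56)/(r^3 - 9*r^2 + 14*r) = (r - 4)/r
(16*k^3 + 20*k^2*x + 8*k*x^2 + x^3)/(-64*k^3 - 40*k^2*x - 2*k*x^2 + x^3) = (2*k + x)/(-8*k + x)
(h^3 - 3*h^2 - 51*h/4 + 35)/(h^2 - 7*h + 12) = (h^2 + h - 35/4)/(h - 3)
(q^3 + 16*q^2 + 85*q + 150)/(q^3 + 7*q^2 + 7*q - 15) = (q^2 + 11*q + 30)/(q^2 + 2*q - 3)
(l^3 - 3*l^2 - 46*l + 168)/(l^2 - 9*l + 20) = (l^2 + l - 42)/(l - 5)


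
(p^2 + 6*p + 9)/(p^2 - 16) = (p^2 + 6*p + 9)/(p^2 - 16)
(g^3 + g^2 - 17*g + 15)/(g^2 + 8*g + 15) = (g^2 - 4*g + 3)/(g + 3)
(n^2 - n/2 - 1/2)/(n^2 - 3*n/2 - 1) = (n - 1)/(n - 2)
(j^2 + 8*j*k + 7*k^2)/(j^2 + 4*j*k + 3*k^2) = (j + 7*k)/(j + 3*k)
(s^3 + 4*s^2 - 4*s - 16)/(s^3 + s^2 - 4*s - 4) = (s + 4)/(s + 1)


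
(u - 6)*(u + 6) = u^2 - 36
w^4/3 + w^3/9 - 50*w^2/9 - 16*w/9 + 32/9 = (w/3 + 1/3)*(w - 4)*(w - 2/3)*(w + 4)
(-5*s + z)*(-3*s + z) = 15*s^2 - 8*s*z + z^2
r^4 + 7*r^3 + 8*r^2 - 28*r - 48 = (r - 2)*(r + 2)*(r + 3)*(r + 4)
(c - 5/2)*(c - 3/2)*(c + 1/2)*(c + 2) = c^4 - 3*c^3/2 - 21*c^2/4 + 43*c/8 + 15/4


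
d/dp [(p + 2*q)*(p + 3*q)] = 2*p + 5*q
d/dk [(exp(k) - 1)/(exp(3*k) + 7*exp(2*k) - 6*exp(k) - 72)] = ((1 - exp(k))*(3*exp(2*k) + 14*exp(k) - 6) + exp(3*k) + 7*exp(2*k) - 6*exp(k) - 72)*exp(k)/(exp(3*k) + 7*exp(2*k) - 6*exp(k) - 72)^2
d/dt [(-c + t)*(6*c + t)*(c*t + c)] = c*(-6*c^2 + 10*c*t + 5*c + 3*t^2 + 2*t)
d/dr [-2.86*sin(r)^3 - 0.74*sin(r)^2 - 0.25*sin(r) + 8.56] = (-1.48*sin(r) + 4.29*cos(2*r) - 4.54)*cos(r)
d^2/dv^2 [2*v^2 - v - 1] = 4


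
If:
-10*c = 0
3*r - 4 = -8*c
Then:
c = 0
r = 4/3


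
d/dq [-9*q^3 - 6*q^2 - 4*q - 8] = -27*q^2 - 12*q - 4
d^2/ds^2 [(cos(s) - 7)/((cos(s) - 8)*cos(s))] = (20*sin(s)^4/cos(s)^3 + sin(s)^2 - 167 + 446/cos(s) + 336/cos(s)^2 - 916/cos(s)^3)/(cos(s) - 8)^3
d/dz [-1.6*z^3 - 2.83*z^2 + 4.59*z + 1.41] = -4.8*z^2 - 5.66*z + 4.59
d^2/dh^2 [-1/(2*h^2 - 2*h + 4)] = (h^2 - h - (2*h - 1)^2 + 2)/(h^2 - h + 2)^3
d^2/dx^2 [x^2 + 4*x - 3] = 2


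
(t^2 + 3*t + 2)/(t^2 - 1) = (t + 2)/(t - 1)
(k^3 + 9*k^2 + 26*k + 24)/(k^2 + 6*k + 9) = (k^2 + 6*k + 8)/(k + 3)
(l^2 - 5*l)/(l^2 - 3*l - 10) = l/(l + 2)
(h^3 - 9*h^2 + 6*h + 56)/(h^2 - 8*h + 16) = (h^2 - 5*h - 14)/(h - 4)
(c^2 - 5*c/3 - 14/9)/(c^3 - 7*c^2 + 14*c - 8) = (9*c^2 - 15*c - 14)/(9*(c^3 - 7*c^2 + 14*c - 8))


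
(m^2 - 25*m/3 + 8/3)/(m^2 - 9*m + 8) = (m - 1/3)/(m - 1)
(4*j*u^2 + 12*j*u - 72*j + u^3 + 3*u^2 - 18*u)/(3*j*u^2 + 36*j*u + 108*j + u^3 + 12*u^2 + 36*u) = (4*j*u - 12*j + u^2 - 3*u)/(3*j*u + 18*j + u^2 + 6*u)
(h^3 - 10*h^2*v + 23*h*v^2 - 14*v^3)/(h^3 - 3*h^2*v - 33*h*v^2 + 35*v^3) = (h - 2*v)/(h + 5*v)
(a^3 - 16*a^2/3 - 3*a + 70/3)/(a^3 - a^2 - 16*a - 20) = (a - 7/3)/(a + 2)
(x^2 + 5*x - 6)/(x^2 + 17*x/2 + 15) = 2*(x - 1)/(2*x + 5)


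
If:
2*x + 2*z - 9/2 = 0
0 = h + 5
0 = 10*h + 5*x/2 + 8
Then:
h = -5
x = 84/5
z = -291/20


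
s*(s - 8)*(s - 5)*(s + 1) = s^4 - 12*s^3 + 27*s^2 + 40*s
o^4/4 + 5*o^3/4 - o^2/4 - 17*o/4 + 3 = (o/4 + 1)*(o - 1)^2*(o + 3)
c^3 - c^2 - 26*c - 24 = (c - 6)*(c + 1)*(c + 4)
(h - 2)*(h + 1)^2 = h^3 - 3*h - 2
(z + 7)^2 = z^2 + 14*z + 49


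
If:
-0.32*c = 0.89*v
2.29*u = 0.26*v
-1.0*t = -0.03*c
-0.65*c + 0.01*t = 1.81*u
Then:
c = 0.00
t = 0.00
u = 0.00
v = 0.00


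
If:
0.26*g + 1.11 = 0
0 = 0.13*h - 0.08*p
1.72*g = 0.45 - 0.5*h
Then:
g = -4.27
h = 15.59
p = 25.33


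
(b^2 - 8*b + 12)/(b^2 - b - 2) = (b - 6)/(b + 1)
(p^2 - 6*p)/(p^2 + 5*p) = (p - 6)/(p + 5)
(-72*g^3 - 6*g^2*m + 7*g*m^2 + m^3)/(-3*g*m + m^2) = 24*g^2/m + 10*g + m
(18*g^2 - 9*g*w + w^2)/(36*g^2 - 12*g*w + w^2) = (-3*g + w)/(-6*g + w)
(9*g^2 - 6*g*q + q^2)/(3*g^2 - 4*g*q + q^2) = (-3*g + q)/(-g + q)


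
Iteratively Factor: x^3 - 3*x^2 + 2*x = (x - 2)*(x^2 - x) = (x - 2)*(x - 1)*(x)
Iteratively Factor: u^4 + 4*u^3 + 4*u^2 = (u + 2)*(u^3 + 2*u^2) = u*(u + 2)*(u^2 + 2*u) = u*(u + 2)^2*(u)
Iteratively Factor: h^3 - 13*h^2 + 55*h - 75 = (h - 3)*(h^2 - 10*h + 25) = (h - 5)*(h - 3)*(h - 5)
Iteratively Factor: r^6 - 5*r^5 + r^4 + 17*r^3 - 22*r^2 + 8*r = (r + 2)*(r^5 - 7*r^4 + 15*r^3 - 13*r^2 + 4*r) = r*(r + 2)*(r^4 - 7*r^3 + 15*r^2 - 13*r + 4) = r*(r - 1)*(r + 2)*(r^3 - 6*r^2 + 9*r - 4) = r*(r - 1)^2*(r + 2)*(r^2 - 5*r + 4) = r*(r - 1)^3*(r + 2)*(r - 4)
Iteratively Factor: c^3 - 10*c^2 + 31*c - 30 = (c - 2)*(c^2 - 8*c + 15) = (c - 3)*(c - 2)*(c - 5)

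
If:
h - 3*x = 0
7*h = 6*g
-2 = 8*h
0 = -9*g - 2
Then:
No Solution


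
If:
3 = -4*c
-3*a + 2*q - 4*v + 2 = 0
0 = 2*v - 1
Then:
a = 2*q/3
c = -3/4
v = 1/2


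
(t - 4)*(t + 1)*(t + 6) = t^3 + 3*t^2 - 22*t - 24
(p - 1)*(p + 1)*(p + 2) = p^3 + 2*p^2 - p - 2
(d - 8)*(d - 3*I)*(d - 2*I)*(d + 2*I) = d^4 - 8*d^3 - 3*I*d^3 + 4*d^2 + 24*I*d^2 - 32*d - 12*I*d + 96*I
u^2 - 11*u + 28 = (u - 7)*(u - 4)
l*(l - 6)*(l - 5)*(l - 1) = l^4 - 12*l^3 + 41*l^2 - 30*l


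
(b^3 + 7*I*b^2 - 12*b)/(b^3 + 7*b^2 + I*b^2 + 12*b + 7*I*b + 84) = b*(b + 3*I)/(b^2 + b*(7 - 3*I) - 21*I)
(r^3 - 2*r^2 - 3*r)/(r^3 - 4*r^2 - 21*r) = (-r^2 + 2*r + 3)/(-r^2 + 4*r + 21)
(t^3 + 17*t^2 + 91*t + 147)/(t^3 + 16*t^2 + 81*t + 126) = (t + 7)/(t + 6)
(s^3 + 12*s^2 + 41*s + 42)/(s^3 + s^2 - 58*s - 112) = (s + 3)/(s - 8)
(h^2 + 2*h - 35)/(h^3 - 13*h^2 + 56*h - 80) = (h + 7)/(h^2 - 8*h + 16)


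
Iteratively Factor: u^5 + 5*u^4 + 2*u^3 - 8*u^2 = (u - 1)*(u^4 + 6*u^3 + 8*u^2) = u*(u - 1)*(u^3 + 6*u^2 + 8*u) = u^2*(u - 1)*(u^2 + 6*u + 8) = u^2*(u - 1)*(u + 2)*(u + 4)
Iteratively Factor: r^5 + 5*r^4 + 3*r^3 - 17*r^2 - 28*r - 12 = (r + 2)*(r^4 + 3*r^3 - 3*r^2 - 11*r - 6) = (r - 2)*(r + 2)*(r^3 + 5*r^2 + 7*r + 3) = (r - 2)*(r + 1)*(r + 2)*(r^2 + 4*r + 3) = (r - 2)*(r + 1)^2*(r + 2)*(r + 3)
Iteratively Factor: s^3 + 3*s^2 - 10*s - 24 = (s + 2)*(s^2 + s - 12) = (s - 3)*(s + 2)*(s + 4)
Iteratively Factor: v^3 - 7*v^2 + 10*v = (v - 2)*(v^2 - 5*v) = (v - 5)*(v - 2)*(v)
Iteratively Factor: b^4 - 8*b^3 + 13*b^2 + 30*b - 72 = (b - 3)*(b^3 - 5*b^2 - 2*b + 24) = (b - 3)*(b + 2)*(b^2 - 7*b + 12) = (b - 4)*(b - 3)*(b + 2)*(b - 3)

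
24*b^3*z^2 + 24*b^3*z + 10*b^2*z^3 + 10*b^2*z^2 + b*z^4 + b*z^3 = z*(4*b + z)*(6*b + z)*(b*z + b)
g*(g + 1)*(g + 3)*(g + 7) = g^4 + 11*g^3 + 31*g^2 + 21*g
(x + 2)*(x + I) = x^2 + 2*x + I*x + 2*I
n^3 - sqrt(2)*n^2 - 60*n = n*(n - 6*sqrt(2))*(n + 5*sqrt(2))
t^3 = t^3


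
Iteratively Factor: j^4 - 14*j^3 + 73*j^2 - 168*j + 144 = (j - 4)*(j^3 - 10*j^2 + 33*j - 36) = (j - 4)*(j - 3)*(j^2 - 7*j + 12) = (j - 4)^2*(j - 3)*(j - 3)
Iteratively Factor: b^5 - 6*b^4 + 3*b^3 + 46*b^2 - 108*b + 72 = (b - 2)*(b^4 - 4*b^3 - 5*b^2 + 36*b - 36) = (b - 3)*(b - 2)*(b^3 - b^2 - 8*b + 12) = (b - 3)*(b - 2)*(b + 3)*(b^2 - 4*b + 4) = (b - 3)*(b - 2)^2*(b + 3)*(b - 2)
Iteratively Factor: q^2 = (q)*(q)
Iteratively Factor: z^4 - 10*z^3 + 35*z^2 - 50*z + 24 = (z - 3)*(z^3 - 7*z^2 + 14*z - 8) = (z - 3)*(z - 2)*(z^2 - 5*z + 4) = (z - 4)*(z - 3)*(z - 2)*(z - 1)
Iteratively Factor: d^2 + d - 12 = (d + 4)*(d - 3)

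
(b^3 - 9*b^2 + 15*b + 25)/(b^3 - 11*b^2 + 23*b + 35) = (b - 5)/(b - 7)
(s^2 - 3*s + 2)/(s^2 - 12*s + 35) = (s^2 - 3*s + 2)/(s^2 - 12*s + 35)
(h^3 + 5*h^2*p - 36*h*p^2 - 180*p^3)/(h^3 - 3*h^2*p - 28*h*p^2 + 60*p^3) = (-h - 6*p)/(-h + 2*p)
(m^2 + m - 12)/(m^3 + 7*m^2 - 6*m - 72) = 1/(m + 6)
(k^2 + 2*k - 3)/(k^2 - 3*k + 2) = (k + 3)/(k - 2)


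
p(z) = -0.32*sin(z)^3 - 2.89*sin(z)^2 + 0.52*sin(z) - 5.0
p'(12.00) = 2.82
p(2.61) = -5.52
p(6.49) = -5.02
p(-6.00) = -5.09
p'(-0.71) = 2.94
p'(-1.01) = 2.51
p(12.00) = -6.06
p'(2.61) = 2.29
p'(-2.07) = -2.32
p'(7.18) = -2.86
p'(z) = -0.96*sin(z)^2*cos(z) - 5.78*sin(z)*cos(z) + 0.52*cos(z)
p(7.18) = -6.51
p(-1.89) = -7.83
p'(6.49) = -0.69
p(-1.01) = -7.32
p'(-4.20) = 2.57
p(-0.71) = -6.48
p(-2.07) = -7.47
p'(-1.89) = -1.61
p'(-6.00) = -1.12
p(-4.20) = -6.95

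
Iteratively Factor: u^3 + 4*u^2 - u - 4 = (u - 1)*(u^2 + 5*u + 4) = (u - 1)*(u + 4)*(u + 1)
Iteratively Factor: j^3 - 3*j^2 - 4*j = (j + 1)*(j^2 - 4*j) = j*(j + 1)*(j - 4)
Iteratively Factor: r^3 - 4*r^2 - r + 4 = (r - 4)*(r^2 - 1) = (r - 4)*(r + 1)*(r - 1)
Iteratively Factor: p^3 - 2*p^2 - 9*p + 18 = (p - 2)*(p^2 - 9) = (p - 3)*(p - 2)*(p + 3)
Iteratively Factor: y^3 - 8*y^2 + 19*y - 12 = (y - 1)*(y^2 - 7*y + 12) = (y - 4)*(y - 1)*(y - 3)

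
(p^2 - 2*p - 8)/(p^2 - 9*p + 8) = (p^2 - 2*p - 8)/(p^2 - 9*p + 8)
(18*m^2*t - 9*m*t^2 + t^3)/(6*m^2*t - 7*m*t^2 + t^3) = (-3*m + t)/(-m + t)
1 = 1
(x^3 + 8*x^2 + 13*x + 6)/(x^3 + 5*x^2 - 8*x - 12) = (x + 1)/(x - 2)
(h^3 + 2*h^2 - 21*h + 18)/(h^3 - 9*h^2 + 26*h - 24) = (h^2 + 5*h - 6)/(h^2 - 6*h + 8)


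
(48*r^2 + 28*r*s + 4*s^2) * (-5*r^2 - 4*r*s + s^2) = -240*r^4 - 332*r^3*s - 84*r^2*s^2 + 12*r*s^3 + 4*s^4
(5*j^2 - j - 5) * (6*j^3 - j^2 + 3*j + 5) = 30*j^5 - 11*j^4 - 14*j^3 + 27*j^2 - 20*j - 25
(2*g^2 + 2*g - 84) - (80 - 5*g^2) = 7*g^2 + 2*g - 164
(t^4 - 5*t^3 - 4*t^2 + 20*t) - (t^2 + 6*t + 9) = t^4 - 5*t^3 - 5*t^2 + 14*t - 9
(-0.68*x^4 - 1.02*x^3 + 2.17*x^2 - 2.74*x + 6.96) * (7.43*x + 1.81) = -5.0524*x^5 - 8.8094*x^4 + 14.2769*x^3 - 16.4305*x^2 + 46.7534*x + 12.5976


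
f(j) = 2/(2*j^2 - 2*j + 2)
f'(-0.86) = 0.40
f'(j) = 2*(2 - 4*j)/(2*j^2 - 2*j + 2)^2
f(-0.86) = 0.38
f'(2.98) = -0.10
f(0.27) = 1.25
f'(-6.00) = 0.01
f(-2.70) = 0.09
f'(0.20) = 0.85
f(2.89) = 0.15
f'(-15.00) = 0.00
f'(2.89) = -0.11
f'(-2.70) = 0.05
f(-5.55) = 0.03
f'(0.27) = 0.71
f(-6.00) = 0.02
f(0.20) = 1.19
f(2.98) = 0.14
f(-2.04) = 0.14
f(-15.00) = 0.00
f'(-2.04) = 0.10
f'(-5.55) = 0.01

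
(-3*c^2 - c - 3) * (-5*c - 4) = 15*c^3 + 17*c^2 + 19*c + 12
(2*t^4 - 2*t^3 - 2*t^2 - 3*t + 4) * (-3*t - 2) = -6*t^5 + 2*t^4 + 10*t^3 + 13*t^2 - 6*t - 8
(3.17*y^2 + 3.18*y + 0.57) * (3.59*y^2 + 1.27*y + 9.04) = 11.3803*y^4 + 15.4421*y^3 + 34.7417*y^2 + 29.4711*y + 5.1528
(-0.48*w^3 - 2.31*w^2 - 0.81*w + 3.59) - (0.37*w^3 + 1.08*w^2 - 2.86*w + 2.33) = -0.85*w^3 - 3.39*w^2 + 2.05*w + 1.26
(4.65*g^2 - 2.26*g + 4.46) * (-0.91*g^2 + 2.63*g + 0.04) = -4.2315*g^4 + 14.2861*g^3 - 9.8164*g^2 + 11.6394*g + 0.1784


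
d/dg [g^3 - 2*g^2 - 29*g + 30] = 3*g^2 - 4*g - 29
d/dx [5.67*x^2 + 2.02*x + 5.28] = 11.34*x + 2.02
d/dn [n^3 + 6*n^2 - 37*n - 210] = 3*n^2 + 12*n - 37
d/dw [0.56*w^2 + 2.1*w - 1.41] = 1.12*w + 2.1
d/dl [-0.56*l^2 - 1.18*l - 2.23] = -1.12*l - 1.18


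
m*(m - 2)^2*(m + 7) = m^4 + 3*m^3 - 24*m^2 + 28*m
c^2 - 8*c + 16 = (c - 4)^2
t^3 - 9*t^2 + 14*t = t*(t - 7)*(t - 2)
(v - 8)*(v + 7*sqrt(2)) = v^2 - 8*v + 7*sqrt(2)*v - 56*sqrt(2)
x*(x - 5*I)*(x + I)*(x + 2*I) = x^4 - 2*I*x^3 + 13*x^2 + 10*I*x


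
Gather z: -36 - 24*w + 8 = -24*w - 28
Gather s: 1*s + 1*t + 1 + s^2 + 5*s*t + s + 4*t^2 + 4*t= s^2 + s*(5*t + 2) + 4*t^2 + 5*t + 1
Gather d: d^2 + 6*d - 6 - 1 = d^2 + 6*d - 7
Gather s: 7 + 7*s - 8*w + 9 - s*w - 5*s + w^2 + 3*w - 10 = s*(2 - w) + w^2 - 5*w + 6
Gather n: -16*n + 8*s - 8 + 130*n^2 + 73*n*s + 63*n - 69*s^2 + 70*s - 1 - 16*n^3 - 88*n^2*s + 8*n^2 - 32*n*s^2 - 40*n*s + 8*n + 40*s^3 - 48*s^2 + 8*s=-16*n^3 + n^2*(138 - 88*s) + n*(-32*s^2 + 33*s + 55) + 40*s^3 - 117*s^2 + 86*s - 9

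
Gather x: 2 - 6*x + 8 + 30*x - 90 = 24*x - 80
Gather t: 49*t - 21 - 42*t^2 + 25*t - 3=-42*t^2 + 74*t - 24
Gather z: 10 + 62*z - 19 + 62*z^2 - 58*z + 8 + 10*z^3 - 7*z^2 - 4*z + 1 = 10*z^3 + 55*z^2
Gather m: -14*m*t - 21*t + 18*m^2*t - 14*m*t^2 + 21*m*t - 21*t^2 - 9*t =18*m^2*t + m*(-14*t^2 + 7*t) - 21*t^2 - 30*t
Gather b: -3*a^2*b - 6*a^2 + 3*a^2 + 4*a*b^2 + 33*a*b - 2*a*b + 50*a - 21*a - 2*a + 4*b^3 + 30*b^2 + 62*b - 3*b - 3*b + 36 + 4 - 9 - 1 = -3*a^2 + 27*a + 4*b^3 + b^2*(4*a + 30) + b*(-3*a^2 + 31*a + 56) + 30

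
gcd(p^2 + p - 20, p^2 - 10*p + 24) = p - 4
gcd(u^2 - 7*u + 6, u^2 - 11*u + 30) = u - 6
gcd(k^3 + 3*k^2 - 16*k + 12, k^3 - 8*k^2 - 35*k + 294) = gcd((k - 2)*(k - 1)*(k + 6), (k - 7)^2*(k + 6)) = k + 6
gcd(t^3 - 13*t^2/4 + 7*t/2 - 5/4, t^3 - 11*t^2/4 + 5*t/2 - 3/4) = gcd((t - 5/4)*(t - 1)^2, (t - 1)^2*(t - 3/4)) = t^2 - 2*t + 1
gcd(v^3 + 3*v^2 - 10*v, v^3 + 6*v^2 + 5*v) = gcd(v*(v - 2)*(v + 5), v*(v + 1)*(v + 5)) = v^2 + 5*v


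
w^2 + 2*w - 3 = (w - 1)*(w + 3)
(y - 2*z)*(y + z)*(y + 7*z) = y^3 + 6*y^2*z - 9*y*z^2 - 14*z^3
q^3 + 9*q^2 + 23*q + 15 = (q + 1)*(q + 3)*(q + 5)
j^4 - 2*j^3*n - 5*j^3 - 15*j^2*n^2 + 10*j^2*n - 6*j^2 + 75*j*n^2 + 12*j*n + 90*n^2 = (j - 6)*(j + 1)*(j - 5*n)*(j + 3*n)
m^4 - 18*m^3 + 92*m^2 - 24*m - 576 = (m - 8)*(m - 6)^2*(m + 2)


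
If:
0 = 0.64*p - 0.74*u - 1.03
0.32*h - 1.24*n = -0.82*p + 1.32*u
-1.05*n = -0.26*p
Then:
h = 2.2715587797619*u - 2.57978980654762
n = 0.286309523809524*u + 0.398511904761905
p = 1.15625*u + 1.609375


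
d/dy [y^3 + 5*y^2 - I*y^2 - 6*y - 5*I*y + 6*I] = 3*y^2 + 2*y*(5 - I) - 6 - 5*I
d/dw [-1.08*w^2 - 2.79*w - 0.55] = -2.16*w - 2.79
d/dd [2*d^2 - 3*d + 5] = 4*d - 3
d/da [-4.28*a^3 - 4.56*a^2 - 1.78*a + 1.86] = -12.84*a^2 - 9.12*a - 1.78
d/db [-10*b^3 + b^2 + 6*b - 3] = -30*b^2 + 2*b + 6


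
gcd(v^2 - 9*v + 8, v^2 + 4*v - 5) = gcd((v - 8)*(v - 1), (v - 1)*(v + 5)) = v - 1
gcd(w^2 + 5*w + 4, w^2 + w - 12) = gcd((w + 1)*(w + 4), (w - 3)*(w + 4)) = w + 4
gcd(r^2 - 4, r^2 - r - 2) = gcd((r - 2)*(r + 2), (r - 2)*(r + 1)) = r - 2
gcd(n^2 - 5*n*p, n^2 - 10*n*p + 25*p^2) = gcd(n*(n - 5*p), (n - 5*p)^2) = -n + 5*p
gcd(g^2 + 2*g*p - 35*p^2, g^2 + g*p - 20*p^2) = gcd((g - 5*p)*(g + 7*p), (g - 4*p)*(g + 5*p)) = 1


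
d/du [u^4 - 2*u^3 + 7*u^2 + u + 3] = 4*u^3 - 6*u^2 + 14*u + 1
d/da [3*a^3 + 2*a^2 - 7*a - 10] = 9*a^2 + 4*a - 7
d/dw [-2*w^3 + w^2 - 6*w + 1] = -6*w^2 + 2*w - 6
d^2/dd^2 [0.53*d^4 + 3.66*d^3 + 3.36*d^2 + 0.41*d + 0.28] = 6.36*d^2 + 21.96*d + 6.72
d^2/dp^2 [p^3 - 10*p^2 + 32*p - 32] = 6*p - 20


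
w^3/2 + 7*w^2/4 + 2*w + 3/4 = (w/2 + 1/2)*(w + 1)*(w + 3/2)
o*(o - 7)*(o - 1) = o^3 - 8*o^2 + 7*o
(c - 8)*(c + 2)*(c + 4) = c^3 - 2*c^2 - 40*c - 64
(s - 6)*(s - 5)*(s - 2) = s^3 - 13*s^2 + 52*s - 60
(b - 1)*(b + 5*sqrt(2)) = b^2 - b + 5*sqrt(2)*b - 5*sqrt(2)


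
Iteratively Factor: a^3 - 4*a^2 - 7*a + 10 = (a - 5)*(a^2 + a - 2) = (a - 5)*(a - 1)*(a + 2)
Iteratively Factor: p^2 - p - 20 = (p + 4)*(p - 5)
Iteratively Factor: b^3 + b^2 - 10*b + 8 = (b + 4)*(b^2 - 3*b + 2) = (b - 2)*(b + 4)*(b - 1)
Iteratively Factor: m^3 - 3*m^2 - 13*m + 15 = (m - 1)*(m^2 - 2*m - 15) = (m - 5)*(m - 1)*(m + 3)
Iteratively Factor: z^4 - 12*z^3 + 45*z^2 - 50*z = (z - 5)*(z^3 - 7*z^2 + 10*z) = (z - 5)*(z - 2)*(z^2 - 5*z) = (z - 5)^2*(z - 2)*(z)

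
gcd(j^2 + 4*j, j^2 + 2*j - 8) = j + 4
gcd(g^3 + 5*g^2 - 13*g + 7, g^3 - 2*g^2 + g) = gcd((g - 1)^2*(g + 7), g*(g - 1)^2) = g^2 - 2*g + 1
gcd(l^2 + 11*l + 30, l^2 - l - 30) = l + 5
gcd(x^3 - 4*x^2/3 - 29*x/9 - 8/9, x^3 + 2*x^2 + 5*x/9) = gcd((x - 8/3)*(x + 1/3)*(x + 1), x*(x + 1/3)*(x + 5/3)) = x + 1/3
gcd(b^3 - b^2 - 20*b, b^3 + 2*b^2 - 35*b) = b^2 - 5*b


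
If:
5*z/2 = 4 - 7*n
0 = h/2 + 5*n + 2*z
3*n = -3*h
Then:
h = -32/11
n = 32/11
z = -72/11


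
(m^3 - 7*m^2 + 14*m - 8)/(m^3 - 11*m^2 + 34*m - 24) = (m - 2)/(m - 6)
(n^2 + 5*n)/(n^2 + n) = (n + 5)/(n + 1)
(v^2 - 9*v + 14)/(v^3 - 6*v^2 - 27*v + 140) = (v - 2)/(v^2 + v - 20)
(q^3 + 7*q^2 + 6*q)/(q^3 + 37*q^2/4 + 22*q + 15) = 4*q*(q + 1)/(4*q^2 + 13*q + 10)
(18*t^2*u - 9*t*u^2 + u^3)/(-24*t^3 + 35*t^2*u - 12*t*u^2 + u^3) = u*(-6*t + u)/(8*t^2 - 9*t*u + u^2)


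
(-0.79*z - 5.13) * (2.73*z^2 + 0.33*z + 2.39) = -2.1567*z^3 - 14.2656*z^2 - 3.581*z - 12.2607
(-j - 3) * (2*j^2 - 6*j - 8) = -2*j^3 + 26*j + 24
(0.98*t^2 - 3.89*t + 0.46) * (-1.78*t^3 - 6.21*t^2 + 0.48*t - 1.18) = -1.7444*t^5 + 0.8384*t^4 + 23.8085*t^3 - 5.8802*t^2 + 4.811*t - 0.5428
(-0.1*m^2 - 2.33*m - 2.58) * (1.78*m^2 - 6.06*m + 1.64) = -0.178*m^4 - 3.5414*m^3 + 9.3634*m^2 + 11.8136*m - 4.2312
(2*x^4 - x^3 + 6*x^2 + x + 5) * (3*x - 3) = 6*x^5 - 9*x^4 + 21*x^3 - 15*x^2 + 12*x - 15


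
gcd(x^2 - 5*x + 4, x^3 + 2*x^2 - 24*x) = x - 4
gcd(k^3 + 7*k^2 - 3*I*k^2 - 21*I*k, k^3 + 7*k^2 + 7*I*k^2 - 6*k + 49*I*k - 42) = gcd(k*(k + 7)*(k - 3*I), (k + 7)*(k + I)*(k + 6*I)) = k + 7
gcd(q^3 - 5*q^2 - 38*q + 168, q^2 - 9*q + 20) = q - 4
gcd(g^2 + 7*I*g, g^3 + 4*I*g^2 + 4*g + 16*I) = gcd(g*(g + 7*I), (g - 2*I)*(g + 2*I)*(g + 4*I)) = 1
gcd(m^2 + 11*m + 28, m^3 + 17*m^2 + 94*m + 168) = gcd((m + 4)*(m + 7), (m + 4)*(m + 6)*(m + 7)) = m^2 + 11*m + 28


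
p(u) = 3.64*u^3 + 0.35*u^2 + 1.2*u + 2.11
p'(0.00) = 1.20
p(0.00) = 2.11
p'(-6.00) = 390.12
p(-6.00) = -778.73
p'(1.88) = 41.11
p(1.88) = 29.79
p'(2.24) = 57.56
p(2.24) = 47.47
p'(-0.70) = 6.06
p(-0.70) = 0.19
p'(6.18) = 422.59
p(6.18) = 882.04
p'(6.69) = 494.62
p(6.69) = 1115.69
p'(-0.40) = 2.67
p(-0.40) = 1.45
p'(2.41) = 66.31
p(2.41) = 57.99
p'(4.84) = 260.40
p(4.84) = 428.82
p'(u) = 10.92*u^2 + 0.7*u + 1.2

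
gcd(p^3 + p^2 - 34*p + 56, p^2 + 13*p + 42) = p + 7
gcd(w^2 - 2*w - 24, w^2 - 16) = w + 4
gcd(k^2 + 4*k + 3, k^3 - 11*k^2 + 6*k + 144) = k + 3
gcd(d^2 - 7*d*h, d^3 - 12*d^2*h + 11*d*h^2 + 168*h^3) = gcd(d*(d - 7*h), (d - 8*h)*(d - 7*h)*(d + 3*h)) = d - 7*h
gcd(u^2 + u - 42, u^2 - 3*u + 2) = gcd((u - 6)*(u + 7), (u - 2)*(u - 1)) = 1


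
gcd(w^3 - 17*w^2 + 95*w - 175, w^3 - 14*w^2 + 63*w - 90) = w - 5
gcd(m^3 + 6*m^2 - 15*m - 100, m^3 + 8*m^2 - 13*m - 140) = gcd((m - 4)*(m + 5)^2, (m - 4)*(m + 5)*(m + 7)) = m^2 + m - 20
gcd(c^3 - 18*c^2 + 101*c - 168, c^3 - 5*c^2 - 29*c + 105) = c^2 - 10*c + 21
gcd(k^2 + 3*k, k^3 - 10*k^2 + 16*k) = k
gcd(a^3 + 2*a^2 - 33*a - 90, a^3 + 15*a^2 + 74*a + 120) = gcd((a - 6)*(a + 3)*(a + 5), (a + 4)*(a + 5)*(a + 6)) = a + 5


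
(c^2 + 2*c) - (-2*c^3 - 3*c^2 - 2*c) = 2*c^3 + 4*c^2 + 4*c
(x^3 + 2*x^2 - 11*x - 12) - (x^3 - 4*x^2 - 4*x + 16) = 6*x^2 - 7*x - 28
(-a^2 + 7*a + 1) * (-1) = a^2 - 7*a - 1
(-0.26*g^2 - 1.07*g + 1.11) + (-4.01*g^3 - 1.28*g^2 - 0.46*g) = -4.01*g^3 - 1.54*g^2 - 1.53*g + 1.11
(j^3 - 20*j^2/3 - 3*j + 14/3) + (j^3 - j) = 2*j^3 - 20*j^2/3 - 4*j + 14/3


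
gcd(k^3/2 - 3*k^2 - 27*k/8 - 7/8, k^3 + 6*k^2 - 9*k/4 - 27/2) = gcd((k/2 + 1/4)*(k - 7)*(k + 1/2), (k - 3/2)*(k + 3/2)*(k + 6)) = 1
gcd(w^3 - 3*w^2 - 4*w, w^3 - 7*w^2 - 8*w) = w^2 + w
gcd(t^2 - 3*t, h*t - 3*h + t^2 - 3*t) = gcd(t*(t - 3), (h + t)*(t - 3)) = t - 3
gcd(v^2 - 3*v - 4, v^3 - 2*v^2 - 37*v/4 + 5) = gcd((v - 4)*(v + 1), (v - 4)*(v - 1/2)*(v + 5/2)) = v - 4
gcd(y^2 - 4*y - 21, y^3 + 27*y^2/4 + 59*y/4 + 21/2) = y + 3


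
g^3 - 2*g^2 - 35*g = g*(g - 7)*(g + 5)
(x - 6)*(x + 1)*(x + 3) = x^3 - 2*x^2 - 21*x - 18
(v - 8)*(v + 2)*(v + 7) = v^3 + v^2 - 58*v - 112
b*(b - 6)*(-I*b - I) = -I*b^3 + 5*I*b^2 + 6*I*b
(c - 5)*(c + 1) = c^2 - 4*c - 5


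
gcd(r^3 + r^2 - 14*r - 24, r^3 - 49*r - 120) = r + 3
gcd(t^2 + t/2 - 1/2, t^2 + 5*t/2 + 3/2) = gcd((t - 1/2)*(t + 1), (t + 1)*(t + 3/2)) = t + 1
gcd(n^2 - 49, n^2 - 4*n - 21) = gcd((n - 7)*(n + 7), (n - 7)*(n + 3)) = n - 7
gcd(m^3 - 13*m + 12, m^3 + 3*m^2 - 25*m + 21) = m^2 - 4*m + 3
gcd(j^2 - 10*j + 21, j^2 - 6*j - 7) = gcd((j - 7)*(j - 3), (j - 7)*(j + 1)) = j - 7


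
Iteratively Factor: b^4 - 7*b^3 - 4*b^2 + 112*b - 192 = (b - 4)*(b^3 - 3*b^2 - 16*b + 48) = (b - 4)*(b + 4)*(b^2 - 7*b + 12) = (b - 4)*(b - 3)*(b + 4)*(b - 4)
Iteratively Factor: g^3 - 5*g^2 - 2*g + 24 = (g + 2)*(g^2 - 7*g + 12) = (g - 3)*(g + 2)*(g - 4)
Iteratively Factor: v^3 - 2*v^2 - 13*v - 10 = (v - 5)*(v^2 + 3*v + 2) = (v - 5)*(v + 2)*(v + 1)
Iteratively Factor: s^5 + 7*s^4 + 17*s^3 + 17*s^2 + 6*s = (s + 2)*(s^4 + 5*s^3 + 7*s^2 + 3*s) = s*(s + 2)*(s^3 + 5*s^2 + 7*s + 3) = s*(s + 1)*(s + 2)*(s^2 + 4*s + 3) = s*(s + 1)*(s + 2)*(s + 3)*(s + 1)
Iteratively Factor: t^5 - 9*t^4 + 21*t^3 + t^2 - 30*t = (t - 2)*(t^4 - 7*t^3 + 7*t^2 + 15*t) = (t - 2)*(t + 1)*(t^3 - 8*t^2 + 15*t) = (t - 5)*(t - 2)*(t + 1)*(t^2 - 3*t) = t*(t - 5)*(t - 2)*(t + 1)*(t - 3)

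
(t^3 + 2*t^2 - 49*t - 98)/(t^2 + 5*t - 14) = (t^2 - 5*t - 14)/(t - 2)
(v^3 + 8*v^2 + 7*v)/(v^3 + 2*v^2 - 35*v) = (v + 1)/(v - 5)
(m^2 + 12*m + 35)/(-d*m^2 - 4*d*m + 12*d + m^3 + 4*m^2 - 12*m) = (-m^2 - 12*m - 35)/(d*m^2 + 4*d*m - 12*d - m^3 - 4*m^2 + 12*m)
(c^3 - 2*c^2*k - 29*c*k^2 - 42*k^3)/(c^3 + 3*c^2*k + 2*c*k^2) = (c^2 - 4*c*k - 21*k^2)/(c*(c + k))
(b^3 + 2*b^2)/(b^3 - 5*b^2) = (b + 2)/(b - 5)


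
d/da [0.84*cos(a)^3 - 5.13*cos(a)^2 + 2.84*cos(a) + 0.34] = (-2.52*cos(a)^2 + 10.26*cos(a) - 2.84)*sin(a)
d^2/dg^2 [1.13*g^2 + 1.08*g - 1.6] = 2.26000000000000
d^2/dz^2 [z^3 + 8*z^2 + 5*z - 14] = 6*z + 16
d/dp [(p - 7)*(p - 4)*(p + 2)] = 3*p^2 - 18*p + 6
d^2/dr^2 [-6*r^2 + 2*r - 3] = -12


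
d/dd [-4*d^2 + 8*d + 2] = 8 - 8*d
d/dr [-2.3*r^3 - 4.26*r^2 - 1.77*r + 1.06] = -6.9*r^2 - 8.52*r - 1.77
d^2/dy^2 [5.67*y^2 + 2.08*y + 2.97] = 11.3400000000000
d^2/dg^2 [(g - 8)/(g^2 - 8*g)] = 2/g^3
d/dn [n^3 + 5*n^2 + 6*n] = 3*n^2 + 10*n + 6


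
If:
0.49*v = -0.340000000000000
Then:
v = -0.69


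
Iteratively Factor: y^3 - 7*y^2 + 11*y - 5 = (y - 1)*(y^2 - 6*y + 5) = (y - 1)^2*(y - 5)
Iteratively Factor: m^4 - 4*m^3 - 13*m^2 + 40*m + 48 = (m - 4)*(m^3 - 13*m - 12) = (m - 4)*(m + 1)*(m^2 - m - 12) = (m - 4)^2*(m + 1)*(m + 3)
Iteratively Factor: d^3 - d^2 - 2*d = (d + 1)*(d^2 - 2*d) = d*(d + 1)*(d - 2)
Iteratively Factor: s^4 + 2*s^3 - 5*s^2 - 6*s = (s - 2)*(s^3 + 4*s^2 + 3*s) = (s - 2)*(s + 3)*(s^2 + s) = (s - 2)*(s + 1)*(s + 3)*(s)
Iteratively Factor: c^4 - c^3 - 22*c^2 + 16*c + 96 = (c - 4)*(c^3 + 3*c^2 - 10*c - 24) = (c - 4)*(c + 4)*(c^2 - c - 6) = (c - 4)*(c - 3)*(c + 4)*(c + 2)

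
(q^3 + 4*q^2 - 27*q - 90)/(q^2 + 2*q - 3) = (q^2 + q - 30)/(q - 1)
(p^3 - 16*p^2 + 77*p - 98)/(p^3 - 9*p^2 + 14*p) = (p - 7)/p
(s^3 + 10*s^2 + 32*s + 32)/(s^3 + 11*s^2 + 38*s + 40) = (s + 4)/(s + 5)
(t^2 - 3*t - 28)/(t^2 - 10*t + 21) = (t + 4)/(t - 3)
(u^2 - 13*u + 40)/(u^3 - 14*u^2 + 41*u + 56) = (u - 5)/(u^2 - 6*u - 7)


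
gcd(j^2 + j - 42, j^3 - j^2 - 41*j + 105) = j + 7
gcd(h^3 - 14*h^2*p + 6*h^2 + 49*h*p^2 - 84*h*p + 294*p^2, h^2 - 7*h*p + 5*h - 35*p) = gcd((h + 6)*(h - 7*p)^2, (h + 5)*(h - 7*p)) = -h + 7*p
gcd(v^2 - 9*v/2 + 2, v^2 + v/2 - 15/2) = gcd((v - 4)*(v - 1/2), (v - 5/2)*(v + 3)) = 1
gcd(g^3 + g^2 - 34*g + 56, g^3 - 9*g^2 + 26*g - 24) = g^2 - 6*g + 8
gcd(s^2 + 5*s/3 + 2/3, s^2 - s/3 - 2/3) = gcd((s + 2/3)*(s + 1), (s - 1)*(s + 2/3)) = s + 2/3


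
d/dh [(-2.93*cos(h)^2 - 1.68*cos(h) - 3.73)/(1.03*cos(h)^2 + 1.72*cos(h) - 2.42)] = (3.3092*cos(h)^2 - 21.865*cos(h) - 10.4812)*sin(h)/(1.0609*cos(h)^4 + 3.5432*cos(h)^3 - 2.0268*cos(h)^2 - 8.3248*cos(h) + 5.8564)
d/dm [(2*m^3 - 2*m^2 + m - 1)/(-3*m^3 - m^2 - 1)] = (-8*m^4 + 6*m^3 - 14*m^2 + 2*m - 1)/(9*m^6 + 6*m^5 + m^4 + 6*m^3 + 2*m^2 + 1)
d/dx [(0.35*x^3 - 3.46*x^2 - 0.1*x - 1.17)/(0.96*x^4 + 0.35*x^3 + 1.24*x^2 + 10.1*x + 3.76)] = (-0.336*x^6 + 6.6432*x^5 + 1.933*x^4 + 11.6328*x^3 - 29.6455*x^2 - 23.1176*x + 11.441)/(0.9216*x^8 + 0.672*x^7 + 2.5033*x^6 + 20.26*x^5 + 15.8268*x^4 + 27.68*x^3 + 111.3348*x^2 + 75.952*x + 14.1376)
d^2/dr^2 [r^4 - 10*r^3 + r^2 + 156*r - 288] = 12*r^2 - 60*r + 2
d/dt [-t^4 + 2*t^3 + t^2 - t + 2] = -4*t^3 + 6*t^2 + 2*t - 1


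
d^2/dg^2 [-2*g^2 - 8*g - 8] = -4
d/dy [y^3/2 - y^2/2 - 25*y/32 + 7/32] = 3*y^2/2 - y - 25/32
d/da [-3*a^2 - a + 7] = -6*a - 1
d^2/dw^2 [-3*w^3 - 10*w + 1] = -18*w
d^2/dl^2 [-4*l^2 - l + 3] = -8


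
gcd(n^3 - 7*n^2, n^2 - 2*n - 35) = n - 7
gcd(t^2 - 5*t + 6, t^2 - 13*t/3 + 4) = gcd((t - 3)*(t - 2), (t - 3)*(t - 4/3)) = t - 3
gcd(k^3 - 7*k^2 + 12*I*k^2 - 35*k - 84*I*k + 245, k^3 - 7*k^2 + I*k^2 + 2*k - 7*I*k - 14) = k - 7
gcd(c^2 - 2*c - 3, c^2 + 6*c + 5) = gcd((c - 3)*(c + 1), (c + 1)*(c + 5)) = c + 1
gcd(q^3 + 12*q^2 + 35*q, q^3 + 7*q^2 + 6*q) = q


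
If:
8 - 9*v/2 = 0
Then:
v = 16/9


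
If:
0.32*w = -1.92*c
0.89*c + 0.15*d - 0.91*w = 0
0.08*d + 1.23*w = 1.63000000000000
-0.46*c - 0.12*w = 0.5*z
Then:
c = -0.15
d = 6.41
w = 0.91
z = -0.08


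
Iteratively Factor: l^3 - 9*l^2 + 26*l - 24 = (l - 4)*(l^2 - 5*l + 6) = (l - 4)*(l - 3)*(l - 2)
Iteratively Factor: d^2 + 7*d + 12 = (d + 4)*(d + 3)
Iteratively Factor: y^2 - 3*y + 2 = (y - 1)*(y - 2)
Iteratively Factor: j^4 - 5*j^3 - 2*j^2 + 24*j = (j - 3)*(j^3 - 2*j^2 - 8*j) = (j - 3)*(j + 2)*(j^2 - 4*j) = j*(j - 3)*(j + 2)*(j - 4)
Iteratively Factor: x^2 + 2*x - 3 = (x - 1)*(x + 3)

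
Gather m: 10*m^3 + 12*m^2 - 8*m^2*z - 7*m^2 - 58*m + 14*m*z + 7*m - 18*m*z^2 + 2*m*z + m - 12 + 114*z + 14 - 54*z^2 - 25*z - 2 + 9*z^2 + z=10*m^3 + m^2*(5 - 8*z) + m*(-18*z^2 + 16*z - 50) - 45*z^2 + 90*z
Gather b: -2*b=-2*b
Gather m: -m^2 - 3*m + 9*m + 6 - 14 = -m^2 + 6*m - 8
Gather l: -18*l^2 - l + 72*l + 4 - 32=-18*l^2 + 71*l - 28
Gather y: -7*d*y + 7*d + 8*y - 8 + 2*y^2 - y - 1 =7*d + 2*y^2 + y*(7 - 7*d) - 9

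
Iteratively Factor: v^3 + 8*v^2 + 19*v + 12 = (v + 4)*(v^2 + 4*v + 3) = (v + 1)*(v + 4)*(v + 3)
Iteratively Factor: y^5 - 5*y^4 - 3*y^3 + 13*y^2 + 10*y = (y + 1)*(y^4 - 6*y^3 + 3*y^2 + 10*y) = (y + 1)^2*(y^3 - 7*y^2 + 10*y) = (y - 5)*(y + 1)^2*(y^2 - 2*y) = (y - 5)*(y - 2)*(y + 1)^2*(y)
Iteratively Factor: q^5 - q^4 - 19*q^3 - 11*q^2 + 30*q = (q + 2)*(q^4 - 3*q^3 - 13*q^2 + 15*q) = (q - 5)*(q + 2)*(q^3 + 2*q^2 - 3*q) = (q - 5)*(q - 1)*(q + 2)*(q^2 + 3*q) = q*(q - 5)*(q - 1)*(q + 2)*(q + 3)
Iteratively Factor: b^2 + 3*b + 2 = (b + 2)*(b + 1)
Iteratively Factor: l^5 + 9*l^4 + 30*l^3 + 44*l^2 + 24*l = (l)*(l^4 + 9*l^3 + 30*l^2 + 44*l + 24) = l*(l + 2)*(l^3 + 7*l^2 + 16*l + 12) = l*(l + 2)^2*(l^2 + 5*l + 6) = l*(l + 2)^2*(l + 3)*(l + 2)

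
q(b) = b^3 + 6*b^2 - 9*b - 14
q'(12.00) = 567.00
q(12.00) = 2470.00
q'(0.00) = -9.00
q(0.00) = -14.00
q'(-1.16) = -18.88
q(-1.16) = 2.95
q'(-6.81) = 48.41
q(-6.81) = 9.73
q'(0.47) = -2.70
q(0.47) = -16.80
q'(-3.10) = -17.37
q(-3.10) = 41.77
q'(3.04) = 55.20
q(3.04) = 42.18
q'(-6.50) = 39.75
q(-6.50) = 23.38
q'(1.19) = 9.53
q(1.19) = -14.53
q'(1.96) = 26.04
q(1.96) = -1.06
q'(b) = 3*b^2 + 12*b - 9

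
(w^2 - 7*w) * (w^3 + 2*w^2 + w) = w^5 - 5*w^4 - 13*w^3 - 7*w^2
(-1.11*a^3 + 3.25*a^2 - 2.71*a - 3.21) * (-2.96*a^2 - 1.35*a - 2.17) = 3.2856*a^5 - 8.1215*a^4 + 6.0428*a^3 + 6.1076*a^2 + 10.2142*a + 6.9657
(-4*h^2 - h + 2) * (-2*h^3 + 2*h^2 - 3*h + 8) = 8*h^5 - 6*h^4 + 6*h^3 - 25*h^2 - 14*h + 16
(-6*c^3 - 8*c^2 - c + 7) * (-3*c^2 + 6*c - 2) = 18*c^5 - 12*c^4 - 33*c^3 - 11*c^2 + 44*c - 14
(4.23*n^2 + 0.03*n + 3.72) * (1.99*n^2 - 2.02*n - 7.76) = 8.4177*n^4 - 8.4849*n^3 - 25.4826*n^2 - 7.7472*n - 28.8672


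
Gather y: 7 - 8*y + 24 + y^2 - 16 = y^2 - 8*y + 15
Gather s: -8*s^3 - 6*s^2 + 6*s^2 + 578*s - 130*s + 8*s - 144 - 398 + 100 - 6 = -8*s^3 + 456*s - 448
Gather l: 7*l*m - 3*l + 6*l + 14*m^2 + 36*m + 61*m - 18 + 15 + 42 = l*(7*m + 3) + 14*m^2 + 97*m + 39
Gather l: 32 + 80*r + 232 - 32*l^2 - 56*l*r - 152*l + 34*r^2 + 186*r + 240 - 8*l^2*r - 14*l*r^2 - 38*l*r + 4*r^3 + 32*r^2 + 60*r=l^2*(-8*r - 32) + l*(-14*r^2 - 94*r - 152) + 4*r^3 + 66*r^2 + 326*r + 504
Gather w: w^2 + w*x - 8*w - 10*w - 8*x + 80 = w^2 + w*(x - 18) - 8*x + 80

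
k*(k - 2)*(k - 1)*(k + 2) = k^4 - k^3 - 4*k^2 + 4*k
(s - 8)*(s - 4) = s^2 - 12*s + 32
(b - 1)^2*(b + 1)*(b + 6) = b^4 + 5*b^3 - 7*b^2 - 5*b + 6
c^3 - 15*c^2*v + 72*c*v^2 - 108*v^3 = (c - 6*v)^2*(c - 3*v)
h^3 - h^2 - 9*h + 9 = (h - 3)*(h - 1)*(h + 3)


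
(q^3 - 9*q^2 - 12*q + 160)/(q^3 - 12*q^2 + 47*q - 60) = (q^2 - 4*q - 32)/(q^2 - 7*q + 12)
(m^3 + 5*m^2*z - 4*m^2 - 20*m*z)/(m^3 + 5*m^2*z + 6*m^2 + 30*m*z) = (m - 4)/(m + 6)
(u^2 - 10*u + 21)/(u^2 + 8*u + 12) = (u^2 - 10*u + 21)/(u^2 + 8*u + 12)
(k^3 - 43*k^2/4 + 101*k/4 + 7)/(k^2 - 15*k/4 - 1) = k - 7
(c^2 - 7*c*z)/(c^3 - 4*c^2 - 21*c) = (-c + 7*z)/(-c^2 + 4*c + 21)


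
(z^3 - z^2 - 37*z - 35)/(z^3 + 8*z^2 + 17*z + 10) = (z - 7)/(z + 2)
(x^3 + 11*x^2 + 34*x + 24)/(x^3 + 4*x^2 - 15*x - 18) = (x + 4)/(x - 3)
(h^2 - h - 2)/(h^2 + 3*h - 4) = (h^2 - h - 2)/(h^2 + 3*h - 4)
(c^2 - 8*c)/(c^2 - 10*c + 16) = c/(c - 2)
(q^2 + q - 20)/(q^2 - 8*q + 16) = (q + 5)/(q - 4)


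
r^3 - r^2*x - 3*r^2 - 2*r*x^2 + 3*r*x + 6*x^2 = (r - 3)*(r - 2*x)*(r + x)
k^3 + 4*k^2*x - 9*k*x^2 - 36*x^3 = (k - 3*x)*(k + 3*x)*(k + 4*x)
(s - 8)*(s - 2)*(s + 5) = s^3 - 5*s^2 - 34*s + 80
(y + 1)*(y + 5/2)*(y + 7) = y^3 + 21*y^2/2 + 27*y + 35/2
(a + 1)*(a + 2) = a^2 + 3*a + 2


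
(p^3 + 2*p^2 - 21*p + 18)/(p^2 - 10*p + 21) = (p^2 + 5*p - 6)/(p - 7)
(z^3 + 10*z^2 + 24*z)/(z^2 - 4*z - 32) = z*(z + 6)/(z - 8)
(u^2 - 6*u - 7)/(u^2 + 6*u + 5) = (u - 7)/(u + 5)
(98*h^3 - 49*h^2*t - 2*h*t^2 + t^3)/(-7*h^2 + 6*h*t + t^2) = (14*h^2 - 9*h*t + t^2)/(-h + t)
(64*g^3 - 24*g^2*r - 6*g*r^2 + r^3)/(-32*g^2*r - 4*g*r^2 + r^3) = (-2*g + r)/r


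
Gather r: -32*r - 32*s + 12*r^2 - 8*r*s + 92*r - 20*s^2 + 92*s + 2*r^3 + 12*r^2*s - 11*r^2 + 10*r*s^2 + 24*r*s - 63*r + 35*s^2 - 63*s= 2*r^3 + r^2*(12*s + 1) + r*(10*s^2 + 16*s - 3) + 15*s^2 - 3*s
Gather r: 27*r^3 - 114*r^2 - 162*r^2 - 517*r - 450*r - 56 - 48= 27*r^3 - 276*r^2 - 967*r - 104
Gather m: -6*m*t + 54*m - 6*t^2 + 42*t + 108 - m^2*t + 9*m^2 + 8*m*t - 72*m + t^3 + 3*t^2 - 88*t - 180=m^2*(9 - t) + m*(2*t - 18) + t^3 - 3*t^2 - 46*t - 72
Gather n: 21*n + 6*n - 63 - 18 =27*n - 81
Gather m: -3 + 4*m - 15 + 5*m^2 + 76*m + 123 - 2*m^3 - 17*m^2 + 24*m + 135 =-2*m^3 - 12*m^2 + 104*m + 240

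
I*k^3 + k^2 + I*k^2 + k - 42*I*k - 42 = (k - 6)*(k + 7)*(I*k + 1)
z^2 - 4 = (z - 2)*(z + 2)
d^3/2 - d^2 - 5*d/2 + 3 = (d/2 + 1)*(d - 3)*(d - 1)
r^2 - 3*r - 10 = (r - 5)*(r + 2)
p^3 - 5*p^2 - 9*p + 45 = (p - 5)*(p - 3)*(p + 3)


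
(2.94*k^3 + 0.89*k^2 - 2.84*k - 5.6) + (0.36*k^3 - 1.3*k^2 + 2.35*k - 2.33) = 3.3*k^3 - 0.41*k^2 - 0.49*k - 7.93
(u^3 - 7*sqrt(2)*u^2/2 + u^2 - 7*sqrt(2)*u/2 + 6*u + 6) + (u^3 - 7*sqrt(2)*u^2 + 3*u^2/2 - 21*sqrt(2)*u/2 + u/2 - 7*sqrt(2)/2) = 2*u^3 - 21*sqrt(2)*u^2/2 + 5*u^2/2 - 14*sqrt(2)*u + 13*u/2 - 7*sqrt(2)/2 + 6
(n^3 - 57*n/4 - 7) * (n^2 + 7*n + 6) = n^5 + 7*n^4 - 33*n^3/4 - 427*n^2/4 - 269*n/2 - 42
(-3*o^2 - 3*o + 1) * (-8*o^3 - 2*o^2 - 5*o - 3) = 24*o^5 + 30*o^4 + 13*o^3 + 22*o^2 + 4*o - 3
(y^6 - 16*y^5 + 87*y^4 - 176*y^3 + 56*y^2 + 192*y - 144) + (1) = y^6 - 16*y^5 + 87*y^4 - 176*y^3 + 56*y^2 + 192*y - 143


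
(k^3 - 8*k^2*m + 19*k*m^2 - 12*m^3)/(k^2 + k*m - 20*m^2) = (k^2 - 4*k*m + 3*m^2)/(k + 5*m)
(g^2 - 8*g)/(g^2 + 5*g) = (g - 8)/(g + 5)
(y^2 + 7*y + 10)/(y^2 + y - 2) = (y + 5)/(y - 1)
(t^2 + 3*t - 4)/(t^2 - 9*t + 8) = (t + 4)/(t - 8)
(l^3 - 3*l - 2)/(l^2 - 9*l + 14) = (l^2 + 2*l + 1)/(l - 7)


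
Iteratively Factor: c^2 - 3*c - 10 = (c + 2)*(c - 5)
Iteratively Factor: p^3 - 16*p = (p + 4)*(p^2 - 4*p) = (p - 4)*(p + 4)*(p)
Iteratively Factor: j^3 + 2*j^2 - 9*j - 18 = (j + 2)*(j^2 - 9) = (j - 3)*(j + 2)*(j + 3)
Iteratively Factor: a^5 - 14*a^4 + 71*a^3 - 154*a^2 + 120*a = (a - 2)*(a^4 - 12*a^3 + 47*a^2 - 60*a) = a*(a - 2)*(a^3 - 12*a^2 + 47*a - 60) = a*(a - 5)*(a - 2)*(a^2 - 7*a + 12) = a*(a - 5)*(a - 4)*(a - 2)*(a - 3)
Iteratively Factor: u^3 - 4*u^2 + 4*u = (u - 2)*(u^2 - 2*u) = (u - 2)^2*(u)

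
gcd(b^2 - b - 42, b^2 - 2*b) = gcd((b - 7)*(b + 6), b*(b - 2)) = 1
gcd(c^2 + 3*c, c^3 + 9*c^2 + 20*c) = c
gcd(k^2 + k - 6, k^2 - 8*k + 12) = k - 2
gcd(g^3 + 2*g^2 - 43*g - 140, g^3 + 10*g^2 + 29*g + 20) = g^2 + 9*g + 20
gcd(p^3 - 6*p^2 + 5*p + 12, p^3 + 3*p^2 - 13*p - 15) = p^2 - 2*p - 3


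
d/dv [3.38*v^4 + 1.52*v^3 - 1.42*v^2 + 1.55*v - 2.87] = 13.52*v^3 + 4.56*v^2 - 2.84*v + 1.55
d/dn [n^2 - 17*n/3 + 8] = 2*n - 17/3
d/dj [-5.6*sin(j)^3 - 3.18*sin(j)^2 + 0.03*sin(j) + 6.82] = (-16.8*sin(j)^2 - 6.36*sin(j) + 0.03)*cos(j)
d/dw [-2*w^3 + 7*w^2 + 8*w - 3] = -6*w^2 + 14*w + 8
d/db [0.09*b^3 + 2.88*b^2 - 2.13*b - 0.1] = 0.27*b^2 + 5.76*b - 2.13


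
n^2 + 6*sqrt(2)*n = n*(n + 6*sqrt(2))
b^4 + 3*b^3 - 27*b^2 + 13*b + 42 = (b - 3)*(b - 2)*(b + 1)*(b + 7)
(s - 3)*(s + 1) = s^2 - 2*s - 3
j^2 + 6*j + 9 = (j + 3)^2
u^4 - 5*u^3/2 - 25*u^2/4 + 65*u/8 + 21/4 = (u - 7/2)*(u - 3/2)*(u + 1/2)*(u + 2)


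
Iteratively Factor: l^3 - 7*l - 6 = (l - 3)*(l^2 + 3*l + 2) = (l - 3)*(l + 2)*(l + 1)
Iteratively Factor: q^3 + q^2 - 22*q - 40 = (q + 4)*(q^2 - 3*q - 10) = (q - 5)*(q + 4)*(q + 2)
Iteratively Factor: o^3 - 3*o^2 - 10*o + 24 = (o - 4)*(o^2 + o - 6) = (o - 4)*(o + 3)*(o - 2)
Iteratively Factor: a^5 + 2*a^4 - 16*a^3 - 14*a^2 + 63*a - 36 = (a - 1)*(a^4 + 3*a^3 - 13*a^2 - 27*a + 36) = (a - 1)*(a + 3)*(a^3 - 13*a + 12) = (a - 3)*(a - 1)*(a + 3)*(a^2 + 3*a - 4) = (a - 3)*(a - 1)*(a + 3)*(a + 4)*(a - 1)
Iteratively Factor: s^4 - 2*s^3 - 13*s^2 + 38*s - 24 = (s - 2)*(s^3 - 13*s + 12) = (s - 3)*(s - 2)*(s^2 + 3*s - 4) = (s - 3)*(s - 2)*(s + 4)*(s - 1)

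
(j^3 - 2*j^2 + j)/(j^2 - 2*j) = (j^2 - 2*j + 1)/(j - 2)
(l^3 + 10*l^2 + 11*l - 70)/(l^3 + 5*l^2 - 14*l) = (l + 5)/l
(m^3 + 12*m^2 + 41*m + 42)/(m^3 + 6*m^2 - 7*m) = (m^2 + 5*m + 6)/(m*(m - 1))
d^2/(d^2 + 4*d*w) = d/(d + 4*w)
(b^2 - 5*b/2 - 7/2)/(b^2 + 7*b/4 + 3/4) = 2*(2*b - 7)/(4*b + 3)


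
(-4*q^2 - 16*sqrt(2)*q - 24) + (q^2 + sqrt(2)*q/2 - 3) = -3*q^2 - 31*sqrt(2)*q/2 - 27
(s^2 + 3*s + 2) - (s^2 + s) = 2*s + 2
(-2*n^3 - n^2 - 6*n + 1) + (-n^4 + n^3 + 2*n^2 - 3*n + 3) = -n^4 - n^3 + n^2 - 9*n + 4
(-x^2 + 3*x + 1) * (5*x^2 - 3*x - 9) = -5*x^4 + 18*x^3 + 5*x^2 - 30*x - 9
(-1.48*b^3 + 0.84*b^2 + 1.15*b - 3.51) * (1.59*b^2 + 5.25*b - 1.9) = -2.3532*b^5 - 6.4344*b^4 + 9.0505*b^3 - 1.1394*b^2 - 20.6125*b + 6.669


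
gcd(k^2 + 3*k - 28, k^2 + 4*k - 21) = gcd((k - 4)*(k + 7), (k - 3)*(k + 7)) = k + 7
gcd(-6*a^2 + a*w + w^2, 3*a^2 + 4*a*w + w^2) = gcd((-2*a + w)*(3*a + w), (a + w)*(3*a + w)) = 3*a + w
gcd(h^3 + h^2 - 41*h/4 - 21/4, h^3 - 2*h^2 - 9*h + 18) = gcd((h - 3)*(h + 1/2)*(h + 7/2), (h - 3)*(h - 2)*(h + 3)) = h - 3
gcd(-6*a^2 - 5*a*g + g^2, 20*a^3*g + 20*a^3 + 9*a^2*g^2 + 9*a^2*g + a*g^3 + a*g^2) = 1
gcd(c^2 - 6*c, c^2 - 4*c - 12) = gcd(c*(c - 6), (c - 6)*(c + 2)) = c - 6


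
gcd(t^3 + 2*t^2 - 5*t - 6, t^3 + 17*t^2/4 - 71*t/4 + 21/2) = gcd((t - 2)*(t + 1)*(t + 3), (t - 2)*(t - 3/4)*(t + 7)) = t - 2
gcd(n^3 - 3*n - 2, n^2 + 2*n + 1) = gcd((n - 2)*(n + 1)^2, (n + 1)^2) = n^2 + 2*n + 1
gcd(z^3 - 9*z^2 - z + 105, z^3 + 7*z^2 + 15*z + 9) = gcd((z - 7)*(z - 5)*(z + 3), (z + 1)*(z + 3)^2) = z + 3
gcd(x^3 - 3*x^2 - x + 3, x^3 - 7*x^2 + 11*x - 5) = x - 1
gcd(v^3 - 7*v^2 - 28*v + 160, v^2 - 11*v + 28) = v - 4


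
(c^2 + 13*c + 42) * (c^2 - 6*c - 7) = c^4 + 7*c^3 - 43*c^2 - 343*c - 294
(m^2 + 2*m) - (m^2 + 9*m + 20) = -7*m - 20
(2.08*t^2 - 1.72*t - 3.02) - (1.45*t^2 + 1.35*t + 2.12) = 0.63*t^2 - 3.07*t - 5.14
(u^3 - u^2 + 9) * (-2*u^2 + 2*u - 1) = -2*u^5 + 4*u^4 - 3*u^3 - 17*u^2 + 18*u - 9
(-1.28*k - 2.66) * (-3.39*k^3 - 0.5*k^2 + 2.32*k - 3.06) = 4.3392*k^4 + 9.6574*k^3 - 1.6396*k^2 - 2.2544*k + 8.1396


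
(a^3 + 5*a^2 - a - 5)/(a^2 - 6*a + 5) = (a^2 + 6*a + 5)/(a - 5)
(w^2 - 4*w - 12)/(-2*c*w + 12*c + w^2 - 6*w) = (w + 2)/(-2*c + w)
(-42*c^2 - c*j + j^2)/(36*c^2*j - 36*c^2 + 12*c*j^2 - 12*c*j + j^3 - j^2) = (-7*c + j)/(6*c*j - 6*c + j^2 - j)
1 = 1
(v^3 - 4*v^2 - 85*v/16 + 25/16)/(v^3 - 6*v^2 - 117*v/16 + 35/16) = (v - 5)/(v - 7)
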